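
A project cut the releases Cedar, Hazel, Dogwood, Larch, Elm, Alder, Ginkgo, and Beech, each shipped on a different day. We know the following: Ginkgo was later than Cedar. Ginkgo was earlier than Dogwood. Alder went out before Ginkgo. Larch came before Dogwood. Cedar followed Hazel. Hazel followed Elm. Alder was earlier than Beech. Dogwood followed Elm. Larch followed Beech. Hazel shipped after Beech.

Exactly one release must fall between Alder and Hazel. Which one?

Tracing the constraints gives Alder → Beech → Hazel, so Beech sits after Alder and before Hazel.
No other release is forced both after Alder and before Hazel.

Beech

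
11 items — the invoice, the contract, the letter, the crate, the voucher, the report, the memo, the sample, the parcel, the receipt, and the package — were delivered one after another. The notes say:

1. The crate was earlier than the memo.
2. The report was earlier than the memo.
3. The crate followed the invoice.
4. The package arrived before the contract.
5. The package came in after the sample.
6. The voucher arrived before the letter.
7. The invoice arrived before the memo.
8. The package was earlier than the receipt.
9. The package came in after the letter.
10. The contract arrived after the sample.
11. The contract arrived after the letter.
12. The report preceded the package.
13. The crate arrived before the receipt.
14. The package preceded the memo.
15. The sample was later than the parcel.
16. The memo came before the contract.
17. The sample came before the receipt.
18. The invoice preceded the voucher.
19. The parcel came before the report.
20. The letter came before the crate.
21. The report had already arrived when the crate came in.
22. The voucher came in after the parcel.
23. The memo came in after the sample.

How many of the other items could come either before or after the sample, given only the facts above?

Forced before the sample: the parcel; forced after the sample: the contract, the memo, the package, and the receipt.
That leaves the crate, the invoice, the letter, the report, and the voucher with no forced order relative to the sample — 5.

5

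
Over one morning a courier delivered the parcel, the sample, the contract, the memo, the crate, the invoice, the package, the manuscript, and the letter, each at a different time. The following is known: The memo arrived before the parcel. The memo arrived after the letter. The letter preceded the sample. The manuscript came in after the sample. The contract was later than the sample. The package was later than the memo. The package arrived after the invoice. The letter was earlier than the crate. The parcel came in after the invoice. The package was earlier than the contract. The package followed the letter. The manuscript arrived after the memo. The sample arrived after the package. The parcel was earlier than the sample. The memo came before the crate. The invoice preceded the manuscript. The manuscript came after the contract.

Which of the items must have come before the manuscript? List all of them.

the contract, the invoice, the letter, the memo, the package, the parcel, the sample

Directly stated before the manuscript: the contract, the invoice, the memo, and the sample.
The letter reaches the manuscript via the letter → the memo → the manuscript.
The package reaches the manuscript via the package → the contract → the manuscript.
The parcel reaches the manuscript via the parcel → the sample → the manuscript.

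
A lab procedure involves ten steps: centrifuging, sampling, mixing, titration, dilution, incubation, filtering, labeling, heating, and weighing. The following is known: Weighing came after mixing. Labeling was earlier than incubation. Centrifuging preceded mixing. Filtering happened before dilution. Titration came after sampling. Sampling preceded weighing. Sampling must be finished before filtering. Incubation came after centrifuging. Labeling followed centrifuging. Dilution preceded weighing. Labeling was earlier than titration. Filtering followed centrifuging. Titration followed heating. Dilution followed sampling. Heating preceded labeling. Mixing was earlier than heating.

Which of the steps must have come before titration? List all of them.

centrifuging, heating, labeling, mixing, sampling

Directly stated before titration: heating, labeling, and sampling.
Centrifuging reaches titration via centrifuging → labeling → titration.
Mixing reaches titration via mixing → heating → titration.
No chain forces weighing (or any of the others) ahead of titration.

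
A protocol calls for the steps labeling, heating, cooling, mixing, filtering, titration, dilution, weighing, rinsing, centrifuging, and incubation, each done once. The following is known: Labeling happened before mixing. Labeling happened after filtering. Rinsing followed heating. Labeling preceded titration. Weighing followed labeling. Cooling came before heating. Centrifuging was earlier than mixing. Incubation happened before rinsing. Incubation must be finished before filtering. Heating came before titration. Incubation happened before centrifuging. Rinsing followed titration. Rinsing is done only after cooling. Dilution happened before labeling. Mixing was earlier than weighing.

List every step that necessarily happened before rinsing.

cooling, dilution, filtering, heating, incubation, labeling, titration

Directly stated before rinsing: cooling, heating, incubation, and titration.
Dilution reaches rinsing via dilution → labeling → titration → rinsing.
Filtering reaches rinsing via filtering → labeling → titration → rinsing.
Labeling reaches rinsing via labeling → titration → rinsing.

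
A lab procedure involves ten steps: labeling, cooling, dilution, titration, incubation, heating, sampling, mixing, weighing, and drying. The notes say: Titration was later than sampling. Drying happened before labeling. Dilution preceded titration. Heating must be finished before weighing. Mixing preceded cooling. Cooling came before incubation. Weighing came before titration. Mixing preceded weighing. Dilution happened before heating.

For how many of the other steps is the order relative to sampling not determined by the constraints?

Forced after sampling: titration.
That leaves cooling, dilution, drying, heating, incubation, labeling, mixing, and weighing with no forced order relative to sampling — 8.

8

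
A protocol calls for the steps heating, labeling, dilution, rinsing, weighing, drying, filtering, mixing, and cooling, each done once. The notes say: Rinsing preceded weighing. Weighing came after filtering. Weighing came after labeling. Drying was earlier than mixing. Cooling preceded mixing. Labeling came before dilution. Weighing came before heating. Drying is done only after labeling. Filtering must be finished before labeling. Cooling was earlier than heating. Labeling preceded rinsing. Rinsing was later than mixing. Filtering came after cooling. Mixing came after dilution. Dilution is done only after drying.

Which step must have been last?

heating

Every other step has a chain of constraints placing it before heating, so heating is last.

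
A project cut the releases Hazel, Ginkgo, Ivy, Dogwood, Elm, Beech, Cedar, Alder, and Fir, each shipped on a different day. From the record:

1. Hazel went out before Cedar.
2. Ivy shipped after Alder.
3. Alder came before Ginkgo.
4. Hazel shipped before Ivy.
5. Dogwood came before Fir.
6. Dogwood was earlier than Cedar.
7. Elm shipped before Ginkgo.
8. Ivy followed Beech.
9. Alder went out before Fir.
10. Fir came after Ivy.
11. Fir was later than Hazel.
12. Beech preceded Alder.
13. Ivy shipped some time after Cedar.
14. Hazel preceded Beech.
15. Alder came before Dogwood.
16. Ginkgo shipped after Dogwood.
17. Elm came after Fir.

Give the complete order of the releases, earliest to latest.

Hazel, Beech, Alder, Dogwood, Cedar, Ivy, Fir, Elm, Ginkgo

The constraints fix every adjacent pair, so only one ordering works:
Hazel → Beech → Alder → Dogwood → Cedar → Ivy → Fir → Elm → Ginkgo.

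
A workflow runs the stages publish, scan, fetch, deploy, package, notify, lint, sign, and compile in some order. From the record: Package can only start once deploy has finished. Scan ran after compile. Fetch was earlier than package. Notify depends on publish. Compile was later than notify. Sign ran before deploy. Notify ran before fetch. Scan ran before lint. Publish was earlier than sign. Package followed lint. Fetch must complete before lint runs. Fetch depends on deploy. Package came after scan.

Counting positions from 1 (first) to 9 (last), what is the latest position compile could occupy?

Compile must come before lint, package, and scan — 3 stages forced after it.
Everything else can be placed before compile in some valid order, so compile can sit as late as position 9 − 3 = 6.

6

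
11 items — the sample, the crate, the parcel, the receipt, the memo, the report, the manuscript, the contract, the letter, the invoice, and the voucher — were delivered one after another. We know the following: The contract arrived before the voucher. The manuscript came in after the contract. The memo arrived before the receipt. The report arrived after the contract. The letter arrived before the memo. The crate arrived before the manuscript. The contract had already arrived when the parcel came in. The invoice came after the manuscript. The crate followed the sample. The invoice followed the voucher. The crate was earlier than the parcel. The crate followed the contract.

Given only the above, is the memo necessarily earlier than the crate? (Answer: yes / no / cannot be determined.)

cannot be determined

No chain of stated constraints runs from the memo to the crate, and none runs from the crate to the memo either.
So the relative order of the memo and the crate is not fixed by the given facts.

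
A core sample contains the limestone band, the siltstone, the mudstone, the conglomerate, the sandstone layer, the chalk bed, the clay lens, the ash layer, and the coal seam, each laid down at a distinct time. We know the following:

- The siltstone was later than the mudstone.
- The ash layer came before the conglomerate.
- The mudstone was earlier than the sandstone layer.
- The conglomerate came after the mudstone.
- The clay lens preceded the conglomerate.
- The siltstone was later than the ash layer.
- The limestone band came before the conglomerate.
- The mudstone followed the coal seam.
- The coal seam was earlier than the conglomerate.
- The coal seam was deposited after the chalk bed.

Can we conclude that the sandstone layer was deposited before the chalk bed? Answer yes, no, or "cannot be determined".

no

Tracing the constraints gives the chalk bed → the coal seam → the mudstone → the sandstone layer, so the chalk bed must come before the sandstone layer.
That means the sandstone layer cannot be before the chalk bed.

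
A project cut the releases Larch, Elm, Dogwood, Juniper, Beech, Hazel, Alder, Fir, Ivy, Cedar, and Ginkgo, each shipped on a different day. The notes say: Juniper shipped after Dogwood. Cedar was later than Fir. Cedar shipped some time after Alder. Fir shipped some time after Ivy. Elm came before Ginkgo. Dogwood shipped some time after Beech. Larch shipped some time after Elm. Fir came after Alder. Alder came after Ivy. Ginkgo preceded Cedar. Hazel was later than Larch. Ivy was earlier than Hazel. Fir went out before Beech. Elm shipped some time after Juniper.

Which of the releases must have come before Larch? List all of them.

Alder, Beech, Dogwood, Elm, Fir, Ivy, Juniper

Directly stated before Larch: Elm.
Alder reaches Larch via Alder → Fir → Beech → Dogwood → Juniper → Elm → Larch.
Beech reaches Larch via Beech → Dogwood → Juniper → Elm → Larch.
Dogwood reaches Larch via Dogwood → Juniper → Elm → Larch.
Likewise Fir, Ivy, and Juniper each reach Larch by chaining the stated constraints.
No chain forces Hazel (or any of the others) ahead of Larch.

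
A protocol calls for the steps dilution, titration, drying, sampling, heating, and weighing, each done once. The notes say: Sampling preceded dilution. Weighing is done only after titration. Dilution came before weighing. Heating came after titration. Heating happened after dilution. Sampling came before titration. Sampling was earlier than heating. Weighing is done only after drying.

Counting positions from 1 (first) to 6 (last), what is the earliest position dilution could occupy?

2

Sampling must come before dilution — 1 forced predecessor.
Nothing else is forced ahead of dilution, so its earliest slot is position 1 + 1 = 2.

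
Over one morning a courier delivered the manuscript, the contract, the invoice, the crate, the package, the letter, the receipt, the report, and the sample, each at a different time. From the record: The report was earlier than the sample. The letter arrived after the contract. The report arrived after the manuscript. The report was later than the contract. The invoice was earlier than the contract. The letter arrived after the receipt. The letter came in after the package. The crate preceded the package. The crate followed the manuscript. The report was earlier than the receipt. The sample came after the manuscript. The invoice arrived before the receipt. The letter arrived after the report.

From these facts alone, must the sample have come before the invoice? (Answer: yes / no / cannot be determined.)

Tracing the constraints gives the invoice → the contract → the report → the sample, so the invoice must come before the sample.
That means the sample cannot be before the invoice.

no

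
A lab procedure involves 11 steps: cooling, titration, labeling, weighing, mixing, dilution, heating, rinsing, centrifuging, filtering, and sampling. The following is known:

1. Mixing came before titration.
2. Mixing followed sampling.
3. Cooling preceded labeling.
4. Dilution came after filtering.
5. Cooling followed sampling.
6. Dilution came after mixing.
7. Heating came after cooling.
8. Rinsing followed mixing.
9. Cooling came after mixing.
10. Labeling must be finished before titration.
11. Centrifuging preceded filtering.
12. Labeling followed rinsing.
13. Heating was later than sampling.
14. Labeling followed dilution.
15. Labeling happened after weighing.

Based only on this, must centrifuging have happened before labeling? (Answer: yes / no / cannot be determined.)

Chain the constraints: centrifuging → filtering → dilution → labeling. Each link is directly stated, so centrifuging comes before labeling.

yes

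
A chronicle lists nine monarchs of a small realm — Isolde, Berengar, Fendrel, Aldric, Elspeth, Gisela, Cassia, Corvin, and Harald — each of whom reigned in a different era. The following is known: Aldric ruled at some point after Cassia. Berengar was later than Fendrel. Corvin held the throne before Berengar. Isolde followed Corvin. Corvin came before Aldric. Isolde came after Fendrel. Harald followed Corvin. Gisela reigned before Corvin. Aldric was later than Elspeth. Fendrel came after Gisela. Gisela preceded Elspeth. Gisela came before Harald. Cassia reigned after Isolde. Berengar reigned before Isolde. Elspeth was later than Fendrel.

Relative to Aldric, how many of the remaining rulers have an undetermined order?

Forced before Aldric: Berengar, Cassia, Corvin, Elspeth, Fendrel, Gisela, and Isolde.
That leaves Harald with no forced order relative to Aldric — 1.

1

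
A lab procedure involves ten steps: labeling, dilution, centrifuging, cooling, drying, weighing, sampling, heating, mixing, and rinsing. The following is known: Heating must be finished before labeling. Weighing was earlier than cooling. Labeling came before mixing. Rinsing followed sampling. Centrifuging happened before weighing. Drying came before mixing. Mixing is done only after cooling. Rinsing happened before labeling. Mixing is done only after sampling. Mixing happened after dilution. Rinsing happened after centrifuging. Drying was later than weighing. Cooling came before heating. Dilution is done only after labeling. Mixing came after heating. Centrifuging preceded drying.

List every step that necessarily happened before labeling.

Directly stated before labeling: heating and rinsing.
Centrifuging reaches labeling via centrifuging → rinsing → labeling.
Cooling reaches labeling via cooling → heating → labeling.
Sampling reaches labeling via sampling → rinsing → labeling.
Likewise weighing reaches labeling by chaining the stated constraints.
No chain forces dilution (or any of the others) ahead of labeling.

centrifuging, cooling, heating, rinsing, sampling, weighing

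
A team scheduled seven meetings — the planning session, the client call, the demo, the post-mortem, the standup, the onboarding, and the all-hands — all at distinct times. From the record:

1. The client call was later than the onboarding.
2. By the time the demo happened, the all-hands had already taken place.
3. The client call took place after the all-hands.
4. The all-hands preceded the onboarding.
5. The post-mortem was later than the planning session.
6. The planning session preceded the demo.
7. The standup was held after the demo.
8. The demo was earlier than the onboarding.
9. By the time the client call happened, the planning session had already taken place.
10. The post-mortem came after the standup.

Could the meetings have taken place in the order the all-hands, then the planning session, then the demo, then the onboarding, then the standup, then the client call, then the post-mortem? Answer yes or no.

yes

Check each stated constraint against the proposed order — e.g. the all-hands is ahead of the client call; the planning session is ahead of the post-mortem. Every pair is in the required order; nothing is violated.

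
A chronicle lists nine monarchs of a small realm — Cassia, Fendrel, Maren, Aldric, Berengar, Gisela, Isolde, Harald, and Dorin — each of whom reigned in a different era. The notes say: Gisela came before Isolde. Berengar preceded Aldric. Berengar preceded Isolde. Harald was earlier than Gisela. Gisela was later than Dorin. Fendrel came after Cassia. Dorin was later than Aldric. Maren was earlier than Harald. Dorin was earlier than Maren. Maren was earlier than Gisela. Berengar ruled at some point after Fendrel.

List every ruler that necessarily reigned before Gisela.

Directly stated before Gisela: Dorin, Harald, and Maren.
Aldric reaches Gisela via Aldric → Dorin → Gisela.
Berengar reaches Gisela via Berengar → Aldric → Dorin → Gisela.
Cassia reaches Gisela via Cassia → Fendrel → Berengar → Aldric → Dorin → Gisela.
Likewise Fendrel reaches Gisela by chaining the stated constraints.

Aldric, Berengar, Cassia, Dorin, Fendrel, Harald, Maren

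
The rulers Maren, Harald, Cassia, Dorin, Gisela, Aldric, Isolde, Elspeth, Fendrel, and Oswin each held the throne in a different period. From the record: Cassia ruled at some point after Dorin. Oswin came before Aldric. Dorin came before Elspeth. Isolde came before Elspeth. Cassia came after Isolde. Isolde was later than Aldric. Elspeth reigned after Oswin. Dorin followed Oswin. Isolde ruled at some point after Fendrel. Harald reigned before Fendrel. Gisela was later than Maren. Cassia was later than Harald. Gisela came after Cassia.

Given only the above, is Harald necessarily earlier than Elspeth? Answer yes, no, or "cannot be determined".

Chain the constraints: Harald → Fendrel → Isolde → Elspeth. Each link is directly stated, so Harald comes before Elspeth.

yes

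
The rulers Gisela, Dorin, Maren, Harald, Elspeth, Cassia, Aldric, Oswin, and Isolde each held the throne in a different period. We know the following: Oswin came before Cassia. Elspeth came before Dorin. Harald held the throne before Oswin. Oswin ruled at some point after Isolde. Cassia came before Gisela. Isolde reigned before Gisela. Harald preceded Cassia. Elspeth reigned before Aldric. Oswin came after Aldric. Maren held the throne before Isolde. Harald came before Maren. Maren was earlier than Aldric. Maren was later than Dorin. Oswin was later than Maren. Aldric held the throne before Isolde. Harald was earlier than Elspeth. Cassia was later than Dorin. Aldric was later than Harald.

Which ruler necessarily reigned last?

Gisela

Every other ruler has a chain of constraints placing them before Gisela, so Gisela is last.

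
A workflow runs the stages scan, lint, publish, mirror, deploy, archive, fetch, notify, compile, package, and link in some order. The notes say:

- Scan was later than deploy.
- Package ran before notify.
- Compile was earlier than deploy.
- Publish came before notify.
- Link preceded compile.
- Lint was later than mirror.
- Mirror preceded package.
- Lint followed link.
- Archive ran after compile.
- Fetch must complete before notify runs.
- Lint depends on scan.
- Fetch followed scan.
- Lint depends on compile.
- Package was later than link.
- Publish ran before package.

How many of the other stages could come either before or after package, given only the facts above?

Forced before package: link, mirror, and publish; forced after package: notify.
That leaves archive, compile, deploy, fetch, lint, and scan with no forced order relative to package — 6.

6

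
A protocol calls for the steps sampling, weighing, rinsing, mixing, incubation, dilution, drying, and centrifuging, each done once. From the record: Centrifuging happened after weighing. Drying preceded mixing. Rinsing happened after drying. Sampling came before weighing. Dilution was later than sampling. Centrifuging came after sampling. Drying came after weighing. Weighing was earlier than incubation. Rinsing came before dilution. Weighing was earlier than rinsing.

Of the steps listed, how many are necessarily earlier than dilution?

Directly stated before dilution: rinsing and sampling.
Drying reaches dilution via drying → rinsing → dilution.
Weighing reaches dilution via weighing → rinsing → dilution.
No chain forces centrifuging (or any of the others) ahead of dilution.
That's drying, rinsing, sampling, and weighing — 4 in all.

4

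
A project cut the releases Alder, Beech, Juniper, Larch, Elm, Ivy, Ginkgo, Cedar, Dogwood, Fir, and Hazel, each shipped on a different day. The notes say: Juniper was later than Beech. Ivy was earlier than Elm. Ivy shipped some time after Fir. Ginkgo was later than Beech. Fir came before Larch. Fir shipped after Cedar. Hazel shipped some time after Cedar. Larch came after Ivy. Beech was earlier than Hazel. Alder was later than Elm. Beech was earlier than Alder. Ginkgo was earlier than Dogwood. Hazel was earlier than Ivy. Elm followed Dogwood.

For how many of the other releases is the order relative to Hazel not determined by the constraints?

4

Forced before Hazel: Beech and Cedar; forced after Hazel: Alder, Elm, Ivy, and Larch.
That leaves Dogwood, Fir, Ginkgo, and Juniper with no forced order relative to Hazel — 4.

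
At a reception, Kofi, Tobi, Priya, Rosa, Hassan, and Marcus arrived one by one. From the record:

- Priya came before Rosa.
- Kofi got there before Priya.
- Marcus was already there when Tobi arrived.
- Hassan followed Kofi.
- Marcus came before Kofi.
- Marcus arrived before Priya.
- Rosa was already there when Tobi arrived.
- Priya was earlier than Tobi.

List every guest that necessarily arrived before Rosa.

Kofi, Marcus, Priya

Directly stated before Rosa: Priya.
Kofi reaches Rosa via Kofi → Priya → Rosa.
Marcus reaches Rosa via Marcus → Priya → Rosa.
No chain forces Hassan (or any of the others) ahead of Rosa.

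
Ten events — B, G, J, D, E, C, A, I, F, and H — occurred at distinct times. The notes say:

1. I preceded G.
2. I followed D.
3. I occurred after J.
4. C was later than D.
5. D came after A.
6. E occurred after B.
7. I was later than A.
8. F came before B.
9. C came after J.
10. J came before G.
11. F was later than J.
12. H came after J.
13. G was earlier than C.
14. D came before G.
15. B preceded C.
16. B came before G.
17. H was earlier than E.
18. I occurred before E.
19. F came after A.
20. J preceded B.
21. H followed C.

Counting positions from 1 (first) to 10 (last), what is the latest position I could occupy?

I must come before C, E, G, and H — 4 events forced after it.
Everything else can be placed before I in some valid order, so I can sit as late as position 10 − 4 = 6.

6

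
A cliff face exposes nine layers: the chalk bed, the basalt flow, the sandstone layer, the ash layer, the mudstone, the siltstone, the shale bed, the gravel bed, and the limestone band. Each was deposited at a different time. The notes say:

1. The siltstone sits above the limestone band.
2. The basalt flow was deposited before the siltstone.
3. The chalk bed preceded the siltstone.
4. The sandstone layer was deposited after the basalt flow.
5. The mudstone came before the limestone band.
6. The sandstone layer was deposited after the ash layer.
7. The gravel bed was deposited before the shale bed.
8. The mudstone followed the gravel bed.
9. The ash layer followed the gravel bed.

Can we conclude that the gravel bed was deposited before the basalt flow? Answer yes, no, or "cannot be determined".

cannot be determined

No chain of stated constraints runs from the gravel bed to the basalt flow, and none runs from the basalt flow to the gravel bed either.
So the relative order of the gravel bed and the basalt flow is not fixed by the given facts.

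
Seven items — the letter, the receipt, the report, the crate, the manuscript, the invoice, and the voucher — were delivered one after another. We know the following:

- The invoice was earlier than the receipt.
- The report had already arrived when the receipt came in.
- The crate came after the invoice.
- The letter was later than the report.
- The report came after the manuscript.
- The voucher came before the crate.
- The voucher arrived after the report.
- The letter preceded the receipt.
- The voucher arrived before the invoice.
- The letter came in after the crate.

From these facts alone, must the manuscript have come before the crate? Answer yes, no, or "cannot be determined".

Chain the constraints: the manuscript → the report → the voucher → the crate. Each link is directly stated, so the manuscript comes before the crate.

yes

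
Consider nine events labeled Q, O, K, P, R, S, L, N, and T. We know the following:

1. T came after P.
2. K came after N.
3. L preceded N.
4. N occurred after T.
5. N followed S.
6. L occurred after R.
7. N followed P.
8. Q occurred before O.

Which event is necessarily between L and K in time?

Tracing the constraints gives L → N → K, so N sits after L and before K.
No other event is forced both after L and before K.

N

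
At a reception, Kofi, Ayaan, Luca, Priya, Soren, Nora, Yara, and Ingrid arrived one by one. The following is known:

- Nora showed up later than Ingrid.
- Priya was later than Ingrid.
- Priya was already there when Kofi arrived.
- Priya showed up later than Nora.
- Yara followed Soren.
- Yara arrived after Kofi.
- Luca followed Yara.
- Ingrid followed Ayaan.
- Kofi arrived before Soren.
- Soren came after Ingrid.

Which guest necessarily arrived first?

Ayaan

Ayaan has a chain of constraints placing them before every other guest, so Ayaan must be first.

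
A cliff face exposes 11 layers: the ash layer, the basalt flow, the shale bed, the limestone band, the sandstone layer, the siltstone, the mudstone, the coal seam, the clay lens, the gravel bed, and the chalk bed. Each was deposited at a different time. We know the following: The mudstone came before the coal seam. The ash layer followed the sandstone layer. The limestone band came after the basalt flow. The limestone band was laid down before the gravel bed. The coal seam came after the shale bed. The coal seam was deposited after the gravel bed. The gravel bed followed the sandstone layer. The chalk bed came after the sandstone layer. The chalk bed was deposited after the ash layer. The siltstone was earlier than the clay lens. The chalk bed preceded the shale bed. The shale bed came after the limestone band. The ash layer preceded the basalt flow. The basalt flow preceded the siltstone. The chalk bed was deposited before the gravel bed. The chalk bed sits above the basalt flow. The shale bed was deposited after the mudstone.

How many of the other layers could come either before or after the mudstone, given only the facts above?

Forced after the mudstone: the coal seam and the shale bed.
That leaves the ash layer, the basalt flow, the chalk bed, the clay lens, the gravel bed, the limestone band, the sandstone layer, and the siltstone with no forced order relative to the mudstone — 8.

8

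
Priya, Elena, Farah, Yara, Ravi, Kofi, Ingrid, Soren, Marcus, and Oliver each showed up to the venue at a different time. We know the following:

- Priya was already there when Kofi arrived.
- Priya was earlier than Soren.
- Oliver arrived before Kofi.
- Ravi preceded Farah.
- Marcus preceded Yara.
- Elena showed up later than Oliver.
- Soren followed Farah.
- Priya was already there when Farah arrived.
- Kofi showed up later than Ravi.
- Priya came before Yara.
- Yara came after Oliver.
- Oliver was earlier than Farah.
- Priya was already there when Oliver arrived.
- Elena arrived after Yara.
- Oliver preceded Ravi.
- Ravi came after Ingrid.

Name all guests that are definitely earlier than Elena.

Directly stated before Elena: Oliver and Yara.
Marcus reaches Elena via Marcus → Yara → Elena.
Priya reaches Elena via Priya → Oliver → Elena.
No chain forces Farah (or any of the others) ahead of Elena.

Marcus, Oliver, Priya, Yara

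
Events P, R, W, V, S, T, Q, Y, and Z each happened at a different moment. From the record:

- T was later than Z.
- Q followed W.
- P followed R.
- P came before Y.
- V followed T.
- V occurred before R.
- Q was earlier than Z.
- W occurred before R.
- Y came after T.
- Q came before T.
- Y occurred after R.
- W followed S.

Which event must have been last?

Every other event has a chain of constraints placing it before Y, so Y is last.

Y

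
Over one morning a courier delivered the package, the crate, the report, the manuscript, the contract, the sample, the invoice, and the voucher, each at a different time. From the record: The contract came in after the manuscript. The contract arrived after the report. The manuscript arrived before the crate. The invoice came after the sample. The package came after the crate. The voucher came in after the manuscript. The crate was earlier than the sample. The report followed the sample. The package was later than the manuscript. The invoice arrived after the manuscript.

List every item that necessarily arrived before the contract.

Directly stated before the contract: the manuscript and the report.
The crate reaches the contract via the crate → the sample → the report → the contract.
The sample reaches the contract via the sample → the report → the contract.

the crate, the manuscript, the report, the sample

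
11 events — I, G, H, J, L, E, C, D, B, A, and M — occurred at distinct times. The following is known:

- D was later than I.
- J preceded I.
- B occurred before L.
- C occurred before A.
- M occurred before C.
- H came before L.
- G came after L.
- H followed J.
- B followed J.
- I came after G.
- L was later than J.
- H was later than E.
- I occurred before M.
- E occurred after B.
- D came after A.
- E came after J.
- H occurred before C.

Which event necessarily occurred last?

D

Every other event has a chain of constraints placing it before D, so D is last.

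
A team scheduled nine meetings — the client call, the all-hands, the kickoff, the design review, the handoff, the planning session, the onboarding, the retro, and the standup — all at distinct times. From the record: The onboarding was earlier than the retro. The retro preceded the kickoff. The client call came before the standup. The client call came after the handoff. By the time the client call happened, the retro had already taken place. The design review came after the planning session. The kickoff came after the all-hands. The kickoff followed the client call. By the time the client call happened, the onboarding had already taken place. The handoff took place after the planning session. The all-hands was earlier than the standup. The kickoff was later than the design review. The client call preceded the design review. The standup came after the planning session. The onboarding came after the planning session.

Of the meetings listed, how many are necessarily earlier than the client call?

Directly stated before the client call: the handoff, the onboarding, and the retro.
The planning session reaches the client call via the planning session → the handoff → the client call.
No chain forces the all-hands (or any of the others) ahead of the client call.
That's the handoff, the onboarding, the planning session, and the retro — 4 in all.

4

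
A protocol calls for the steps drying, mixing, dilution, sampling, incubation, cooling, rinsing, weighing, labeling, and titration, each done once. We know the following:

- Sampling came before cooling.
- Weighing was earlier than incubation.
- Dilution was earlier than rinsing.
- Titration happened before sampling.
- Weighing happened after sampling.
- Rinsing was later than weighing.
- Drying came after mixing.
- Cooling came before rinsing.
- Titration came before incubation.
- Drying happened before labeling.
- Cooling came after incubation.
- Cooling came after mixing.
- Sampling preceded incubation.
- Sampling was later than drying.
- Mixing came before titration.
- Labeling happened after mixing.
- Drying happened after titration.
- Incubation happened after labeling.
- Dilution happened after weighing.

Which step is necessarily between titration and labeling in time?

drying

Tracing the constraints gives titration → drying → labeling, so drying sits after titration and before labeling.
No other step is forced both after titration and before labeling.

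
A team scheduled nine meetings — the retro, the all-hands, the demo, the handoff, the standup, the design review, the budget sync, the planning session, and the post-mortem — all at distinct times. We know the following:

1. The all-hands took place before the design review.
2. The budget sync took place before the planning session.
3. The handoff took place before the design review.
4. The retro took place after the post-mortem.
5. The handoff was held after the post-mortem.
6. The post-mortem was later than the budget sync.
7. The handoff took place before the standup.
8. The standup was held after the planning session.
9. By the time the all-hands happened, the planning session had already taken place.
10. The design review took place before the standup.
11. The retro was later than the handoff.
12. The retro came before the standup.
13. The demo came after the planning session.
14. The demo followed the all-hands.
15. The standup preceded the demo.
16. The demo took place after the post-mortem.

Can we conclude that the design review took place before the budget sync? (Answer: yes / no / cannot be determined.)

no

Tracing the constraints gives the budget sync → the planning session → the all-hands → the design review, so the budget sync must come before the design review.
That means the design review cannot be before the budget sync.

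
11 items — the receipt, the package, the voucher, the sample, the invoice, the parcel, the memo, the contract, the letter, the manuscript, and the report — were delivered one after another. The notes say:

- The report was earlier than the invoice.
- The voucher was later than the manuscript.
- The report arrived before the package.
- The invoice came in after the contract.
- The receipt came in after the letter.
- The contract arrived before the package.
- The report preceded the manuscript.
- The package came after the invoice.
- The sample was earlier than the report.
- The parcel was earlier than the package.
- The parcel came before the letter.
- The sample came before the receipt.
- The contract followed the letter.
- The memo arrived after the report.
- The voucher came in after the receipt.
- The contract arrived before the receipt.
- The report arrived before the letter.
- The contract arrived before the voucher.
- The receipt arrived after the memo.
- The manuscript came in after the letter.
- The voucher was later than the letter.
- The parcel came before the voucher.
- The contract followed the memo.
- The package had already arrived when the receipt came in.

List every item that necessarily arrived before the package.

Directly stated before the package: the contract, the invoice, the parcel, and the report.
The letter reaches the package via the letter → the contract → the package.
The memo reaches the package via the memo → the contract → the package.
The sample reaches the package via the sample → the report → the package.
No chain forces the receipt (or any of the others) ahead of the package.

the contract, the invoice, the letter, the memo, the parcel, the report, the sample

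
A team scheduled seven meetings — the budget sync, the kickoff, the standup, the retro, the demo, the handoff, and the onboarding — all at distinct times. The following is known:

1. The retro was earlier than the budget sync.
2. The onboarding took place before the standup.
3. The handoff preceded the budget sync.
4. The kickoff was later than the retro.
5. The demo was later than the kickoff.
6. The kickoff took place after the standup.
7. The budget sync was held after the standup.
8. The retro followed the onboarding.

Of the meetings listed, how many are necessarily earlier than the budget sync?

Directly stated before the budget sync: the handoff, the retro, and the standup.
The onboarding reaches the budget sync via the onboarding → the standup → the budget sync.
That's the handoff, the onboarding, the retro, and the standup — 4 in all.

4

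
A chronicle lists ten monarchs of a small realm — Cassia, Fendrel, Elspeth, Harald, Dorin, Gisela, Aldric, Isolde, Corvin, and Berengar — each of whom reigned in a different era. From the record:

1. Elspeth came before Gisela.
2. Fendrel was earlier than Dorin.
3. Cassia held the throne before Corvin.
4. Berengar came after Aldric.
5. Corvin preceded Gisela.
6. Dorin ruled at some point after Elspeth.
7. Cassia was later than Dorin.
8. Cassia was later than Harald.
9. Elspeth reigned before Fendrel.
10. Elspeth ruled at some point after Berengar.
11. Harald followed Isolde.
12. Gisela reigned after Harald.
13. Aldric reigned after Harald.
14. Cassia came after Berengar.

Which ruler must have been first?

Isolde

Isolde has a chain of constraints placing them before every other ruler, so Isolde must be first.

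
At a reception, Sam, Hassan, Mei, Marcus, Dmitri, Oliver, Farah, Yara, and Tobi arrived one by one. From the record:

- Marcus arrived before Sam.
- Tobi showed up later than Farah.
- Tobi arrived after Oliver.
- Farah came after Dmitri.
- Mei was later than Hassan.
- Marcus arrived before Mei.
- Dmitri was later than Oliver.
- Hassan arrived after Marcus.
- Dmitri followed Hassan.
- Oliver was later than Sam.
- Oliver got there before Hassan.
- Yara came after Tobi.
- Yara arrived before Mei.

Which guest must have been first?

Marcus has a chain of constraints placing them before every other guest, so Marcus must be first.

Marcus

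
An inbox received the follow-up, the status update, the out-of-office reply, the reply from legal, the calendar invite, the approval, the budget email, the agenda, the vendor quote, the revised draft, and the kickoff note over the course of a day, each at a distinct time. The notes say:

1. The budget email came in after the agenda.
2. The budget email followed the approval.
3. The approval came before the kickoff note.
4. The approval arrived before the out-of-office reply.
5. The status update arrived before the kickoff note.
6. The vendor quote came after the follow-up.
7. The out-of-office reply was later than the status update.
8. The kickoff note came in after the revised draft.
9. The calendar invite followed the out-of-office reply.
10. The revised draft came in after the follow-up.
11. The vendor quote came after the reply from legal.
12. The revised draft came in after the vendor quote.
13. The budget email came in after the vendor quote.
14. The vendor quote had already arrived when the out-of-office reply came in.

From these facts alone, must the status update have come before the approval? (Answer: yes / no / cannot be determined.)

cannot be determined

No chain of stated constraints runs from the status update to the approval, and none runs from the approval to the status update either.
So the relative order of the status update and the approval is not fixed by the given facts.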